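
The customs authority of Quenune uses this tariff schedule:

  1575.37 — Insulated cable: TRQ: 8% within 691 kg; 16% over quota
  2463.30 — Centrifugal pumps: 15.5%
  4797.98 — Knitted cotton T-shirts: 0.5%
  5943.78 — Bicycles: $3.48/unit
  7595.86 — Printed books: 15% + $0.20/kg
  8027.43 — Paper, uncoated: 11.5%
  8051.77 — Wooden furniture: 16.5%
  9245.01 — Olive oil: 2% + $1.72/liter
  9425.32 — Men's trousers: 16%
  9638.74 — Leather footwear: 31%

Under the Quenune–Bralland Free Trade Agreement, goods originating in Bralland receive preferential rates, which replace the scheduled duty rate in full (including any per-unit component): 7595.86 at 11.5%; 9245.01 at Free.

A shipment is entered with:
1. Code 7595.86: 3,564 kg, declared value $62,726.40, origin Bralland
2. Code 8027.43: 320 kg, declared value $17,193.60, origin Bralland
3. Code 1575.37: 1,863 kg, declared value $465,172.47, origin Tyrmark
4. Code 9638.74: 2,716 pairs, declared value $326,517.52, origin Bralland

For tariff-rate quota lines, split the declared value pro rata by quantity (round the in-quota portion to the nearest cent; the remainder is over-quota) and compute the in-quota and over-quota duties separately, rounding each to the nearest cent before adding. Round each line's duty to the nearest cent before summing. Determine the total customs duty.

$171,035.96

Line 1 (7595.86, Bralland, 3,564 kg, $62,726.40):
Base rate for 7595.86 is 15% + $0.20/kg.
Origin Bralland qualifies under the Quenune–Bralland agreement and 7595.86 is covered: preferential rate 11.5% applies instead.
Duty = $62,726.40 × 11.5% = $7,213.54.
Line 2 (8027.43, Bralland, 320 kg, $17,193.60):
Base rate for 8027.43 is 11.5%.
Origin Bralland is the FTA partner but 8027.43 is not on the preference list; base rate stands.
Duty = $17,193.60 × 11.5% = $1,977.26.
Line 3 (1575.37, Tyrmark, 1,863 kg, $465,172.47):
Code 1575.37 is under a tariff-rate quota (threshold 691 kg). In-quota: 691 kg at 8%; over-quota: 1,172 kg at 16%.
Pro-rata value split: in-quota = $465,172.47 × 691/1,863 = $172,535.79; over-quota = $465,172.47 − $172,535.79 = $292,636.68.
In-quota duty = $172,535.79 × 8% = $13,802.86. Over-quota duty = $292,636.68 × 16% = $46,821.87.
Line duty = $13,802.86 + $46,821.87 = $60,624.73.
Line 4 (9638.74, Bralland, 2,716 pairs, $326,517.52):
Base rate for 9638.74 is 31%.
Origin Bralland is the FTA partner but 9638.74 is not on the preference list; base rate stands.
Duty = $326,517.52 × 31% = $101,220.43.
Total = $7,213.54 + $1,977.26 + $60,624.73 + $101,220.43 = $171,035.96.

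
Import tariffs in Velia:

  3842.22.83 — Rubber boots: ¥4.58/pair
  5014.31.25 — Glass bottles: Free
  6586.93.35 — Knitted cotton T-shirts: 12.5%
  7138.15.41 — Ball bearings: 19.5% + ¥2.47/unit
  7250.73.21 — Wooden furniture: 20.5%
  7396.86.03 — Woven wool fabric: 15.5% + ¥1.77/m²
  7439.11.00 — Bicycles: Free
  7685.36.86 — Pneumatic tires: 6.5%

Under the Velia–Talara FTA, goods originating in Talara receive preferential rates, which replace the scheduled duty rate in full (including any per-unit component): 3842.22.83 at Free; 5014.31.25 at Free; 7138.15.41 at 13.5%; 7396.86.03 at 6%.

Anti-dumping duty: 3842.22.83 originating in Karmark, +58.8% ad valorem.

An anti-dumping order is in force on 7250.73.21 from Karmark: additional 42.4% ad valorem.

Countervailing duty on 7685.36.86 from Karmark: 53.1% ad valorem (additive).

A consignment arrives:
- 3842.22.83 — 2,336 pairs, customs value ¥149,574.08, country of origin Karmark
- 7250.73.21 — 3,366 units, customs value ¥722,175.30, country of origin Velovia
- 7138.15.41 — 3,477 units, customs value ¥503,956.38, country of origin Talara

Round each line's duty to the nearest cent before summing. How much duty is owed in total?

Line 1 (3842.22.83, Karmark, 2,336 pairs, ¥149,574.08):
Base rate for 3842.22.83 is ¥4.58/pair.
3842.22.83 has an FTA preferential rate, but origin Karmark is not Talara; base rate stands.
Additional duty on 3842.22.83 from Karmark: +58.8% ad valorem. Applied ad valorem rate = 58.8%.
Duty = ¥149,574.08 × 58.8% + 2,336 × ¥4.58 = ¥98,648.44.
Line 2 (7250.73.21, Velovia, 3,366 units, ¥722,175.30):
Base rate for 7250.73.21 is 20.5%.
The additional-duty order on 7250.73.21 targets Karmark, not Velovia; it does not apply.
Duty = ¥722,175.30 × 20.5% = ¥148,045.94.
Line 3 (7138.15.41, Talara, 3,477 units, ¥503,956.38):
Base rate for 7138.15.41 is 19.5% + ¥2.47/unit.
Origin Talara qualifies under the Velia–Talara agreement and 7138.15.41 is covered: preferential rate 13.5% applies instead.
Duty = ¥503,956.38 × 13.5% = ¥68,034.11.
Total = ¥98,648.44 + ¥148,045.94 + ¥68,034.11 = ¥314,728.49.

¥314,728.49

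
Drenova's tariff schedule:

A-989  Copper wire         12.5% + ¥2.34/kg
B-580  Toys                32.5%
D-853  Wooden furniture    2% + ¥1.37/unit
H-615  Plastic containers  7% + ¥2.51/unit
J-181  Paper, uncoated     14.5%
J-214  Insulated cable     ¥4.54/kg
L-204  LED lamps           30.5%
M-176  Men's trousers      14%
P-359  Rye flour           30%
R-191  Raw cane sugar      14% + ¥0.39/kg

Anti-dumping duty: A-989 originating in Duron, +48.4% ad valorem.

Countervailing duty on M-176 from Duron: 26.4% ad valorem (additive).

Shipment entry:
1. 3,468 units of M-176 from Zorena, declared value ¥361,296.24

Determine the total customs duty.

¥50,581.47

Line 1 (M-176, Zorena, 3,468 units, ¥361,296.24):
Base rate for M-176 is 14%.
The additional-duty order on M-176 targets Duron, not Zorena; it does not apply.
Duty = ¥361,296.24 × 14% = ¥50,581.47.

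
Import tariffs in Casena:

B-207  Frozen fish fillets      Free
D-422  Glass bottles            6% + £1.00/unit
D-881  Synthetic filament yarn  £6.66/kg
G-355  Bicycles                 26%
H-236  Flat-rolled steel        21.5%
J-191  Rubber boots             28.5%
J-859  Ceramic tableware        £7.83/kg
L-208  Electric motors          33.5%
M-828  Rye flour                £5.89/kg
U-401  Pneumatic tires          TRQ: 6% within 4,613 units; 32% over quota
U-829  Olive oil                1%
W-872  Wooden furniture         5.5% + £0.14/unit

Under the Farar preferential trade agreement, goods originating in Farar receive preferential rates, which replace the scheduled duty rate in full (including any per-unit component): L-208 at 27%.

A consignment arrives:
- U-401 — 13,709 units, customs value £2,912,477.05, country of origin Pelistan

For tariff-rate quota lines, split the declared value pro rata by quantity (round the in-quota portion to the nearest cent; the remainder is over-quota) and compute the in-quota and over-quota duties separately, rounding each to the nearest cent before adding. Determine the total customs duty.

£677,184.37

Line 1 (U-401, Pelistan, 13,709 units, £2,912,477.05):
Code U-401 is under a tariff-rate quota (threshold 4,613 units). In-quota: 4,613 units at 6%; over-quota: 9,096 units at 32%.
Pro-rata value split: in-quota = £2,912,477.05 × 4,613/13,709 = £980,031.85; over-quota = £2,912,477.05 − £980,031.85 = £1,932,445.20.
In-quota duty = £980,031.85 × 6% = £58,801.91. Over-quota duty = £1,932,445.20 × 32% = £618,382.46.
Line duty = £58,801.91 + £618,382.46 = £677,184.37.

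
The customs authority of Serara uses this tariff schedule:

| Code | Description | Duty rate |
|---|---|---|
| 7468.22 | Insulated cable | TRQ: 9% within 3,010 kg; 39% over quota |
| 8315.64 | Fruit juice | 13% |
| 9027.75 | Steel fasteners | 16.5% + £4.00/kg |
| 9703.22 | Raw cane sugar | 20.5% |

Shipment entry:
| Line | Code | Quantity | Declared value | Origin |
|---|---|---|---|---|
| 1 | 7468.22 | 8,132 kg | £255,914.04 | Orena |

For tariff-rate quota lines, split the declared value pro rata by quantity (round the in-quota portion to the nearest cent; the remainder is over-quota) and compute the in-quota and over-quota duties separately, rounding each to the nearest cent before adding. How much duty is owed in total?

£71,389.06

Line 1 (7468.22, Orena, 8,132 kg, £255,914.04):
Code 7468.22 is under a tariff-rate quota (threshold 3,010 kg). In-quota: 3,010 kg at 9%; over-quota: 5,122 kg at 39%.
Pro-rata value split: in-quota = £255,914.04 × 3,010/8,132 = £94,724.70; over-quota = £255,914.04 − £94,724.70 = £161,189.34.
In-quota duty = £94,724.70 × 9% = £8,525.22. Over-quota duty = £161,189.34 × 39% = £62,863.84.
Line duty = £8,525.22 + £62,863.84 = £71,389.06.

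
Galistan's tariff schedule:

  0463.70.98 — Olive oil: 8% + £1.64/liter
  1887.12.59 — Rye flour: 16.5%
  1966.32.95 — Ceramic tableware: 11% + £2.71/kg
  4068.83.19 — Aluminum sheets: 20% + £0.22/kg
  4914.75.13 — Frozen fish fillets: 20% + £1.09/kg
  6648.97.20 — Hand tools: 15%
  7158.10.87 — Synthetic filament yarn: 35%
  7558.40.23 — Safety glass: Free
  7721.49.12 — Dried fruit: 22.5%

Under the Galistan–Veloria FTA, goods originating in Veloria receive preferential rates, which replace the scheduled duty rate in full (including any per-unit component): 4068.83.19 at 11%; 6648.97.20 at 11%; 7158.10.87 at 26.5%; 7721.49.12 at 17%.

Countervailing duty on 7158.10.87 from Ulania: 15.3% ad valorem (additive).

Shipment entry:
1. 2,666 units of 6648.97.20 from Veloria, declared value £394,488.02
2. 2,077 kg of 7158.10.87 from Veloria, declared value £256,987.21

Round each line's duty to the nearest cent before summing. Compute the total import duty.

£111,495.29

Line 1 (6648.97.20, Veloria, 2,666 units, £394,488.02):
Base rate for 6648.97.20 is 15%.
Origin Veloria qualifies under the Galistan–Veloria agreement and 6648.97.20 is covered: preferential rate 11% applies instead.
Duty = £394,488.02 × 11% = £43,393.68.
Line 2 (7158.10.87, Veloria, 2,077 kg, £256,987.21):
Base rate for 7158.10.87 is 35%.
Origin Veloria qualifies under the Galistan–Veloria agreement and 7158.10.87 is covered: preferential rate 26.5% applies instead.
The additional-duty order on 7158.10.87 targets Ulania, not Veloria; it does not apply.
Duty = £256,987.21 × 26.5% = £68,101.61.
Total = £43,393.68 + £68,101.61 = £111,495.29.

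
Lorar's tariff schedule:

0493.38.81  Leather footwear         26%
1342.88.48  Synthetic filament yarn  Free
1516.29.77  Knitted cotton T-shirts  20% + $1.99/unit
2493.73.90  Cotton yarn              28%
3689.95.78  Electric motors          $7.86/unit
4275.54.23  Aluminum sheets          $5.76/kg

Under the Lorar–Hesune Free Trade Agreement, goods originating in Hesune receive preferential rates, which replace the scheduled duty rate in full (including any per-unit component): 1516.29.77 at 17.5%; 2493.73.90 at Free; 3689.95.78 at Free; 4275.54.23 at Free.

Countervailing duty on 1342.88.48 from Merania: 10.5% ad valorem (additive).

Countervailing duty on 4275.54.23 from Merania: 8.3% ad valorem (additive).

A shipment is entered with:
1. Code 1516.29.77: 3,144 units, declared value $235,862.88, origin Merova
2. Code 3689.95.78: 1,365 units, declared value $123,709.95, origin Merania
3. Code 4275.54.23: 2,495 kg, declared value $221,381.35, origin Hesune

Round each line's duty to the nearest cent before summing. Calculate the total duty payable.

Line 1 (1516.29.77, Merova, 3,144 units, $235,862.88):
Base rate for 1516.29.77 is 20% + $1.99/unit.
1516.29.77 has an FTA preferential rate, but origin Merova is not Hesune; base rate stands.
Duty = $235,862.88 × 20% + 3,144 × $1.99 = $53,429.14.
Line 2 (3689.95.78, Merania, 1,365 units, $123,709.95):
Base rate for 3689.95.78 is $7.86/unit.
3689.95.78 has an FTA preferential rate, but origin Merania is not Hesune; base rate stands.
Duty = 1,365 × $7.86 = $10,728.90.
Line 3 (4275.54.23, Hesune, 2,495 kg, $221,381.35):
Base rate for 4275.54.23 is $5.76/kg.
Origin Hesune qualifies under the Lorar–Hesune agreement and 4275.54.23 is covered: preferential rate Free applies instead.
The additional-duty order on 4275.54.23 targets Merania, not Hesune; it does not apply.
Duty = $221,381.35 × 0% = $0.00.
Total = $53,429.14 + $10,728.90 + $0.00 = $64,158.04.

$64,158.04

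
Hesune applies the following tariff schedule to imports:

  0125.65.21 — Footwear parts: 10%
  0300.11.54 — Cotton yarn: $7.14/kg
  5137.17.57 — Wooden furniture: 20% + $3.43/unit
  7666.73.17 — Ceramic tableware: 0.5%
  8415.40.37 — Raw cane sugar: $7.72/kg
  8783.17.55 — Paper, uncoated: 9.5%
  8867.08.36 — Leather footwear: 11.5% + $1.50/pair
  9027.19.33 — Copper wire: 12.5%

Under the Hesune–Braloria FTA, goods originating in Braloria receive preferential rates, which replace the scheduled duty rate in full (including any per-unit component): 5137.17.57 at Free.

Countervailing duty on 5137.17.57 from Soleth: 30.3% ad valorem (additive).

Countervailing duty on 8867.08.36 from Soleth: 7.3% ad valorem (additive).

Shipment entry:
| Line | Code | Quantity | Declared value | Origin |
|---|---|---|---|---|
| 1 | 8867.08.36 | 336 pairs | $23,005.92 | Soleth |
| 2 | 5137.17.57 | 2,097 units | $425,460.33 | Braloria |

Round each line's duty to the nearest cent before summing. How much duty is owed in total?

Line 1 (8867.08.36, Soleth, 336 pairs, $23,005.92):
Base rate for 8867.08.36 is 11.5% + $1.50/pair.
Additional duty on 8867.08.36 from Soleth: +7.3%. Applied ad valorem rate: 11.5% + 7.3% = 18.8%.
Duty = $23,005.92 × 18.8% + 336 × $1.50 = $4,829.11.
Line 2 (5137.17.57, Braloria, 2,097 units, $425,460.33):
Base rate for 5137.17.57 is 20% + $3.43/unit.
Origin Braloria qualifies under the Hesune–Braloria agreement and 5137.17.57 is covered: preferential rate Free applies instead.
The additional-duty order on 5137.17.57 targets Soleth, not Braloria; it does not apply.
Duty = $425,460.33 × 0% = $0.00.
Total = $4,829.11 + $0.00 = $4,829.11.

$4,829.11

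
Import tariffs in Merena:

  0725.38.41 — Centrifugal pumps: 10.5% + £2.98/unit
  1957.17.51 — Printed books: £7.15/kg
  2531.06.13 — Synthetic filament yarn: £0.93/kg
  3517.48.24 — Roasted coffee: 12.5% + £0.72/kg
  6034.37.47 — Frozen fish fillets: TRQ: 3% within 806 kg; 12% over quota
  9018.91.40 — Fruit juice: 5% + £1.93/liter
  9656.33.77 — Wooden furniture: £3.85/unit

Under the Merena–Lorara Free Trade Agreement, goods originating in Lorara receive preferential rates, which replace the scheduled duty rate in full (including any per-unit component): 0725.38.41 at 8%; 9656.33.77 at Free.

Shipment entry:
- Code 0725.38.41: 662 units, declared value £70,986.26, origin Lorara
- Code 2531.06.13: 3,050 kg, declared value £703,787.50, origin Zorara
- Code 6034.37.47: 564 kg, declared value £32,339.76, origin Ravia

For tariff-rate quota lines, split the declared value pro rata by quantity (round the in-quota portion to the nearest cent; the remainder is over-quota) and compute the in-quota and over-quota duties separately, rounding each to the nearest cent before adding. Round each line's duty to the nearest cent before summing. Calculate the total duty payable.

£9,485.59

Line 1 (0725.38.41, Lorara, 662 units, £70,986.26):
Base rate for 0725.38.41 is 10.5% + £2.98/unit.
Origin Lorara qualifies under the Merena–Lorara agreement and 0725.38.41 is covered: preferential rate 8% applies instead.
Duty = £70,986.26 × 8% = £5,678.90.
Line 2 (2531.06.13, Zorara, 3,050 kg, £703,787.50):
Base rate for 2531.06.13 is £0.93/kg.
Duty = 3,050 × £0.93 = £2,836.50.
Line 3 (6034.37.47, Ravia, 564 kg, £32,339.76):
Code 6034.37.47 is under a tariff-rate quota (threshold 806 kg). Quantity 564 kg is within the quota, so the in-quota rate 3% applies to the full value.
Duty = £32,339.76 × 3% = £970.19.
Total = £5,678.90 + £2,836.50 + £970.19 = £9,485.59.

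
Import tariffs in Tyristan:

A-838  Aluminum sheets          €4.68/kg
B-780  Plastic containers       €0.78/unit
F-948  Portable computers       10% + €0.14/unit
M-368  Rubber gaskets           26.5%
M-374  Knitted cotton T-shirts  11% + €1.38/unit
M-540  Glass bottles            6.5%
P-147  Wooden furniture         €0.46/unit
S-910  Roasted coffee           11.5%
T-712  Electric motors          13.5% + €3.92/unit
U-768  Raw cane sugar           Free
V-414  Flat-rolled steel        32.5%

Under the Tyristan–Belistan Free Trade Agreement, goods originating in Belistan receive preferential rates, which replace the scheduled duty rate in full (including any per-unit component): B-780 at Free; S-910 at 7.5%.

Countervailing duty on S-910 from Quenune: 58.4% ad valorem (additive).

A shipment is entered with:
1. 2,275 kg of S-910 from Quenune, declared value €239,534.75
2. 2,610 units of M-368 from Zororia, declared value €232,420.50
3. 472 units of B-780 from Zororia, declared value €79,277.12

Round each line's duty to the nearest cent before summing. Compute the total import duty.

€229,394.38

Line 1 (S-910, Quenune, 2,275 kg, €239,534.75):
Base rate for S-910 is 11.5%.
S-910 has an FTA preferential rate, but origin Quenune is not Belistan; base rate stands.
Additional duty on S-910 from Quenune: +58.4%. Applied ad valorem rate: 11.5% + 58.4% = 69.9%.
Duty = €239,534.75 × 69.9% = €167,434.79.
Line 2 (M-368, Zororia, 2,610 units, €232,420.50):
Base rate for M-368 is 26.5%.
Duty = €232,420.50 × 26.5% = €61,591.43.
Line 3 (B-780, Zororia, 472 units, €79,277.12):
Base rate for B-780 is €0.78/unit.
B-780 has an FTA preferential rate, but origin Zororia is not Belistan; base rate stands.
Duty = 472 × €0.78 = €368.16.
Total = €167,434.79 + €61,591.43 + €368.16 = €229,394.38.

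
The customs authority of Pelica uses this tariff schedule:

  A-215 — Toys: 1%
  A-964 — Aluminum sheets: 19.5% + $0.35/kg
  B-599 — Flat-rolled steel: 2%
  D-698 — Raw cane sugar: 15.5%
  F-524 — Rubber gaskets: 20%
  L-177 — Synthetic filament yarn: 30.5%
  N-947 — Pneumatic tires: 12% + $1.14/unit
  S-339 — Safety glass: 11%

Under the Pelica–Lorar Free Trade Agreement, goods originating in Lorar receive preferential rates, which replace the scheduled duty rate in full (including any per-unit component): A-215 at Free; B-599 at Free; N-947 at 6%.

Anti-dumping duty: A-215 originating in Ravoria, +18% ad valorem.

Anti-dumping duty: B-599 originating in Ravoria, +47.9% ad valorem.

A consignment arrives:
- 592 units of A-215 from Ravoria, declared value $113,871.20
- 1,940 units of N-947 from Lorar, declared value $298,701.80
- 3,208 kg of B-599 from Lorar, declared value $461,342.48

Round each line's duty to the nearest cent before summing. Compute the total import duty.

Line 1 (A-215, Ravoria, 592 units, $113,871.20):
Base rate for A-215 is 1%.
A-215 has an FTA preferential rate, but origin Ravoria is not Lorar; base rate stands.
Additional duty on A-215 from Ravoria: +18%. Applied ad valorem rate: 1% + 18% = 19%.
Duty = $113,871.20 × 19% = $21,635.53.
Line 2 (N-947, Lorar, 1,940 units, $298,701.80):
Base rate for N-947 is 12% + $1.14/unit.
Origin Lorar qualifies under the Pelica–Lorar agreement and N-947 is covered: preferential rate 6% applies instead.
Duty = $298,701.80 × 6% = $17,922.11.
Line 3 (B-599, Lorar, 3,208 kg, $461,342.48):
Base rate for B-599 is 2%.
Origin Lorar qualifies under the Pelica–Lorar agreement and B-599 is covered: preferential rate Free applies instead.
The additional-duty order on B-599 targets Ravoria, not Lorar; it does not apply.
Duty = $461,342.48 × 0% = $0.00.
Total = $21,635.53 + $17,922.11 + $0.00 = $39,557.64.

$39,557.64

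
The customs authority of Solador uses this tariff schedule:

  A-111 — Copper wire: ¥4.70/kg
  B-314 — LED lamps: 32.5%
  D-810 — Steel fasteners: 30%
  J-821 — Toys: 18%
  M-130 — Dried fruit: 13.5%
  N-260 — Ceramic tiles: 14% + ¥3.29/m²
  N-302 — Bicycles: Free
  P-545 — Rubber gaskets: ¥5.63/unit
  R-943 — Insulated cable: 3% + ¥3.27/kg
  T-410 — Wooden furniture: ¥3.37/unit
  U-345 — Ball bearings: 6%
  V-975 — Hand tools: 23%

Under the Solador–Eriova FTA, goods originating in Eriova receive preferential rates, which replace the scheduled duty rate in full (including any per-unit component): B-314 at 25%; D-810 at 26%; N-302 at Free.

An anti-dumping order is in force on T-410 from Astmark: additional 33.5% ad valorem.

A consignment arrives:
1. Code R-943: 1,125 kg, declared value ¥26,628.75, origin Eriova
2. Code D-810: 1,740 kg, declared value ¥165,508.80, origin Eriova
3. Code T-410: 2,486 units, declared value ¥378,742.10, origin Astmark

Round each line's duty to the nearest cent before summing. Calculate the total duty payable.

Line 1 (R-943, Eriova, 1,125 kg, ¥26,628.75):
Base rate for R-943 is 3% + ¥3.27/kg.
Origin Eriova is the FTA partner but R-943 is not on the preference list; base rate stands.
Duty = ¥26,628.75 × 3% + 1,125 × ¥3.27 = ¥4,477.61.
Line 2 (D-810, Eriova, 1,740 kg, ¥165,508.80):
Base rate for D-810 is 30%.
Origin Eriova qualifies under the Solador–Eriova agreement and D-810 is covered: preferential rate 26% applies instead.
Duty = ¥165,508.80 × 26% = ¥43,032.29.
Line 3 (T-410, Astmark, 2,486 units, ¥378,742.10):
Base rate for T-410 is ¥3.37/unit.
Additional duty on T-410 from Astmark: +33.5% ad valorem. Applied ad valorem rate = 33.5%.
Duty = ¥378,742.10 × 33.5% + 2,486 × ¥3.37 = ¥135,256.42.
Total = ¥4,477.61 + ¥43,032.29 + ¥135,256.42 = ¥182,766.32.

¥182,766.32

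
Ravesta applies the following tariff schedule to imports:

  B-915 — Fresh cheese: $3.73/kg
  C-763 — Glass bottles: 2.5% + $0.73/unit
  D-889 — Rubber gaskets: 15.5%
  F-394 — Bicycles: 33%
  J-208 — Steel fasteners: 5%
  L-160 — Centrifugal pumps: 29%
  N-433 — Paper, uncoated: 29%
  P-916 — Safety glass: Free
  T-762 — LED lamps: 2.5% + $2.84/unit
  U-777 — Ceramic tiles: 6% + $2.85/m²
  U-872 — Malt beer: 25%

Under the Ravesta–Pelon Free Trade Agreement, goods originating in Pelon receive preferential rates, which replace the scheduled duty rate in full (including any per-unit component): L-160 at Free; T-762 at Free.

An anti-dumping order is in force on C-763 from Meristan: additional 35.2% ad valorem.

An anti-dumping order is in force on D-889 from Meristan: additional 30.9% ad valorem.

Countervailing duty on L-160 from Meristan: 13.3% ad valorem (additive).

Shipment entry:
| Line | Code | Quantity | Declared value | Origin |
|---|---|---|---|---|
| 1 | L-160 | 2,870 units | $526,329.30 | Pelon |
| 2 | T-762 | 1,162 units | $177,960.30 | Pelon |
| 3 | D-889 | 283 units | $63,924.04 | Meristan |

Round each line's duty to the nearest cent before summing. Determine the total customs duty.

$29,660.75

Line 1 (L-160, Pelon, 2,870 units, $526,329.30):
Base rate for L-160 is 29%.
Origin Pelon qualifies under the Ravesta–Pelon agreement and L-160 is covered: preferential rate Free applies instead.
The additional-duty order on L-160 targets Meristan, not Pelon; it does not apply.
Duty = $526,329.30 × 0% = $0.00.
Line 2 (T-762, Pelon, 1,162 units, $177,960.30):
Base rate for T-762 is 2.5% + $2.84/unit.
Origin Pelon qualifies under the Ravesta–Pelon agreement and T-762 is covered: preferential rate Free applies instead.
Duty = $177,960.30 × 0% = $0.00.
Line 3 (D-889, Meristan, 283 units, $63,924.04):
Base rate for D-889 is 15.5%.
Additional duty on D-889 from Meristan: +30.9%. Applied ad valorem rate: 15.5% + 30.9% = 46.4%.
Duty = $63,924.04 × 46.4% = $29,660.75.
Total = $0.00 + $0.00 + $29,660.75 = $29,660.75.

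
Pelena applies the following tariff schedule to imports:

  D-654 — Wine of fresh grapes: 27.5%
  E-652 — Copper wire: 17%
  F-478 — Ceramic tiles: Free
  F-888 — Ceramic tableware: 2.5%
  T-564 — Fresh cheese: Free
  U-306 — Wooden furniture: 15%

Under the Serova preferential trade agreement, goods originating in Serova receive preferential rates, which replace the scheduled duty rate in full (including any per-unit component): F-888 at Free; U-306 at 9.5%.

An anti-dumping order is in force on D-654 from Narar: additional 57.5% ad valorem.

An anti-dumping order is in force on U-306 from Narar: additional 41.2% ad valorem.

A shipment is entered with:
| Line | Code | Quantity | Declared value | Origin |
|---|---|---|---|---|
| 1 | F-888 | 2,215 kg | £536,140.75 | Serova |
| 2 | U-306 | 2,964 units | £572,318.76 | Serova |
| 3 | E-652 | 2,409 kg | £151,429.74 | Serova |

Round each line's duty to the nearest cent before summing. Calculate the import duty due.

£80,113.34

Line 1 (F-888, Serova, 2,215 kg, £536,140.75):
Base rate for F-888 is 2.5%.
Origin Serova qualifies under the Pelena–Serova agreement and F-888 is covered: preferential rate Free applies instead.
Duty = £536,140.75 × 0% = £0.00.
Line 2 (U-306, Serova, 2,964 units, £572,318.76):
Base rate for U-306 is 15%.
Origin Serova qualifies under the Pelena–Serova agreement and U-306 is covered: preferential rate 9.5% applies instead.
The additional-duty order on U-306 targets Narar, not Serova; it does not apply.
Duty = £572,318.76 × 9.5% = £54,370.28.
Line 3 (E-652, Serova, 2,409 kg, £151,429.74):
Base rate for E-652 is 17%.
Origin Serova is the FTA partner but E-652 is not on the preference list; base rate stands.
Duty = £151,429.74 × 17% = £25,743.06.
Total = £0.00 + £54,370.28 + £25,743.06 = £80,113.34.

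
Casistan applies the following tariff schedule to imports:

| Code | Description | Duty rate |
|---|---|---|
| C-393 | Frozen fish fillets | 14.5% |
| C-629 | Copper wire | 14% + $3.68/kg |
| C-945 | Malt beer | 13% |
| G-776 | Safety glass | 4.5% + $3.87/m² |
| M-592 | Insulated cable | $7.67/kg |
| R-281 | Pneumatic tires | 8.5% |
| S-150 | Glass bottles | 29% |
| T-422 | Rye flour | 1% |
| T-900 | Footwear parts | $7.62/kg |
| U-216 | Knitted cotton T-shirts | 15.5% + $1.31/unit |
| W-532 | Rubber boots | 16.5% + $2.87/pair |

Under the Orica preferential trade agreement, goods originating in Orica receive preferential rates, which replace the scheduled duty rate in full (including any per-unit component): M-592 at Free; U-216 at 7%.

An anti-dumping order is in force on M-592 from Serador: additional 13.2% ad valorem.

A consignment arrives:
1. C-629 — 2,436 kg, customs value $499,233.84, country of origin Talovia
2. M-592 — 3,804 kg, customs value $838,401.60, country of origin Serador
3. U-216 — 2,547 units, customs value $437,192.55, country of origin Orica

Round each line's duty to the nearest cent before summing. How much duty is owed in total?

$249,306.39

Line 1 (C-629, Talovia, 2,436 kg, $499,233.84):
Base rate for C-629 is 14% + $3.68/kg.
Duty = $499,233.84 × 14% + 2,436 × $3.68 = $78,857.22.
Line 2 (M-592, Serador, 3,804 kg, $838,401.60):
Base rate for M-592 is $7.67/kg.
M-592 has an FTA preferential rate, but origin Serador is not Orica; base rate stands.
Additional duty on M-592 from Serador: +13.2% ad valorem. Applied ad valorem rate = 13.2%.
Duty = $838,401.60 × 13.2% + 3,804 × $7.67 = $139,845.69.
Line 3 (U-216, Orica, 2,547 units, $437,192.55):
Base rate for U-216 is 15.5% + $1.31/unit.
Origin Orica qualifies under the Casistan–Orica agreement and U-216 is covered: preferential rate 7% applies instead.
Duty = $437,192.55 × 7% = $30,603.48.
Total = $78,857.22 + $139,845.69 + $30,603.48 = $249,306.39.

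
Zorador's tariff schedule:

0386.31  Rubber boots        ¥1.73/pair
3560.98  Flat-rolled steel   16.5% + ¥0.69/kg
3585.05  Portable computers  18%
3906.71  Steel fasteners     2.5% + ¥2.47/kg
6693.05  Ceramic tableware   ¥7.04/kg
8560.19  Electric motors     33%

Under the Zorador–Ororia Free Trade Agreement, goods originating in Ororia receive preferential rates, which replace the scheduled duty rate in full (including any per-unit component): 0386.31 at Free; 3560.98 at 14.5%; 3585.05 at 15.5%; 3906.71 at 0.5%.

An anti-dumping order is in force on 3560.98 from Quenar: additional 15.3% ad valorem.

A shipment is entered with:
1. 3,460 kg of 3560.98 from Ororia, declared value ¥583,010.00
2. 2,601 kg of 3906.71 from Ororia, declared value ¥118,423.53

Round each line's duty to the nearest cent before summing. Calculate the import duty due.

¥85,128.57

Line 1 (3560.98, Ororia, 3,460 kg, ¥583,010.00):
Base rate for 3560.98 is 16.5% + ¥0.69/kg.
Origin Ororia qualifies under the Zorador–Ororia agreement and 3560.98 is covered: preferential rate 14.5% applies instead.
The additional-duty order on 3560.98 targets Quenar, not Ororia; it does not apply.
Duty = ¥583,010.00 × 14.5% = ¥84,536.45.
Line 2 (3906.71, Ororia, 2,601 kg, ¥118,423.53):
Base rate for 3906.71 is 2.5% + ¥2.47/kg.
Origin Ororia qualifies under the Zorador–Ororia agreement and 3906.71 is covered: preferential rate 0.5% applies instead.
Duty = ¥118,423.53 × 0.5% = ¥592.12.
Total = ¥84,536.45 + ¥592.12 = ¥85,128.57.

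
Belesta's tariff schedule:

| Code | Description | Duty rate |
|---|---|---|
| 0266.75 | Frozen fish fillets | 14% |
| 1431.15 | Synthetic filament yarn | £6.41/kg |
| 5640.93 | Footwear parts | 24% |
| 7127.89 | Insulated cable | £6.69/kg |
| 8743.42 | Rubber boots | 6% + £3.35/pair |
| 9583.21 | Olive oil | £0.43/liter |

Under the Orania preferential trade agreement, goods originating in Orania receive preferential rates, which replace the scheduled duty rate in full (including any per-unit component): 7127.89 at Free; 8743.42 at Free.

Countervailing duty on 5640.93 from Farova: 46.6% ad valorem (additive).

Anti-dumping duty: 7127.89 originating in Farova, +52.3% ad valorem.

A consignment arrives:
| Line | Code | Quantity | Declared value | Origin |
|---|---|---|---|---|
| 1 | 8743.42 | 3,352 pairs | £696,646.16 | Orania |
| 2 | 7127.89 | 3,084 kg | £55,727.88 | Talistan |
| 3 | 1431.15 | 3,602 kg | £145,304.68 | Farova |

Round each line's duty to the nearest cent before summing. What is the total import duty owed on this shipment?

Line 1 (8743.42, Orania, 3,352 pairs, £696,646.16):
Base rate for 8743.42 is 6% + £3.35/pair.
Origin Orania qualifies under the Belesta–Orania agreement and 8743.42 is covered: preferential rate Free applies instead.
Duty = £696,646.16 × 0% = £0.00.
Line 2 (7127.89, Talistan, 3,084 kg, £55,727.88):
Base rate for 7127.89 is £6.69/kg.
7127.89 has an FTA preferential rate, but origin Talistan is not Orania; base rate stands.
The additional-duty order on 7127.89 targets Farova, not Talistan; it does not apply.
Duty = 3,084 × £6.69 = £20,631.96.
Line 3 (1431.15, Farova, 3,602 kg, £145,304.68):
Base rate for 1431.15 is £6.41/kg.
Duty = 3,602 × £6.41 = £23,088.82.
Total = £0.00 + £20,631.96 + £23,088.82 = £43,720.78.

£43,720.78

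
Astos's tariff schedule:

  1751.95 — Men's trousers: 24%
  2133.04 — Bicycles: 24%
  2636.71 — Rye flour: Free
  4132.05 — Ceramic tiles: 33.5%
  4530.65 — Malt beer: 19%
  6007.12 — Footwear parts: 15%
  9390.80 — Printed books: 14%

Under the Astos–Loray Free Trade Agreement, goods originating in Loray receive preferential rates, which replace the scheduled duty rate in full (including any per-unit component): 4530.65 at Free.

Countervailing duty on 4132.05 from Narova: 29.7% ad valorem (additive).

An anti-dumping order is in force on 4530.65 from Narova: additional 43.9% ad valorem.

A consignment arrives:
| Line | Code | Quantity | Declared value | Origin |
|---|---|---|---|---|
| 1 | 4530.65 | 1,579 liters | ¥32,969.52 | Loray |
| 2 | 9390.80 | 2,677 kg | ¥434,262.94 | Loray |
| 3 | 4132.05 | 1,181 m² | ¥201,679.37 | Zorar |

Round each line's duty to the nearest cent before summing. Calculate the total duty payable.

¥128,359.40

Line 1 (4530.65, Loray, 1,579 liters, ¥32,969.52):
Base rate for 4530.65 is 19%.
Origin Loray qualifies under the Astos–Loray agreement and 4530.65 is covered: preferential rate Free applies instead.
The additional-duty order on 4530.65 targets Narova, not Loray; it does not apply.
Duty = ¥32,969.52 × 0% = ¥0.00.
Line 2 (9390.80, Loray, 2,677 kg, ¥434,262.94):
Base rate for 9390.80 is 14%.
Origin Loray is the FTA partner but 9390.80 is not on the preference list; base rate stands.
Duty = ¥434,262.94 × 14% = ¥60,796.81.
Line 3 (4132.05, Zorar, 1,181 m², ¥201,679.37):
Base rate for 4132.05 is 33.5%.
The additional-duty order on 4132.05 targets Narova, not Zorar; it does not apply.
Duty = ¥201,679.37 × 33.5% = ¥67,562.59.
Total = ¥0.00 + ¥60,796.81 + ¥67,562.59 = ¥128,359.40.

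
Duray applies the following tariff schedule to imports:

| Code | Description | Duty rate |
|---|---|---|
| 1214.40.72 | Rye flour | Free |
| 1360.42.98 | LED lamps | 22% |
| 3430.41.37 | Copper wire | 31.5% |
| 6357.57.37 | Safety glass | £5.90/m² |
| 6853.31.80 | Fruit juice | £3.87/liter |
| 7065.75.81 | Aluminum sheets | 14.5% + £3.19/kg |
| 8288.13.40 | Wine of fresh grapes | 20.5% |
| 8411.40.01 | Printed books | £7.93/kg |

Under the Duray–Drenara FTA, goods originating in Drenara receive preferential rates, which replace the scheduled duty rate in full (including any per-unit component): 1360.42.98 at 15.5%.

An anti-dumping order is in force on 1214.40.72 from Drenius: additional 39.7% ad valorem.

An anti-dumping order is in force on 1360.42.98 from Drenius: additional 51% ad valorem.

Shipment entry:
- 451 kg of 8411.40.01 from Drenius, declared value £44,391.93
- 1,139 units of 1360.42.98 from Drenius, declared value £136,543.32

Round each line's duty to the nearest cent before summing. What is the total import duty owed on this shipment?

£103,253.05

Line 1 (8411.40.01, Drenius, 451 kg, £44,391.93):
Base rate for 8411.40.01 is £7.93/kg.
Duty = 451 × £7.93 = £3,576.43.
Line 2 (1360.42.98, Drenius, 1,139 units, £136,543.32):
Base rate for 1360.42.98 is 22%.
1360.42.98 has an FTA preferential rate, but origin Drenius is not Drenara; base rate stands.
Additional duty on 1360.42.98 from Drenius: +51%. Applied ad valorem rate: 22% + 51% = 73%.
Duty = £136,543.32 × 73% = £99,676.62.
Total = £3,576.43 + £99,676.62 = £103,253.05.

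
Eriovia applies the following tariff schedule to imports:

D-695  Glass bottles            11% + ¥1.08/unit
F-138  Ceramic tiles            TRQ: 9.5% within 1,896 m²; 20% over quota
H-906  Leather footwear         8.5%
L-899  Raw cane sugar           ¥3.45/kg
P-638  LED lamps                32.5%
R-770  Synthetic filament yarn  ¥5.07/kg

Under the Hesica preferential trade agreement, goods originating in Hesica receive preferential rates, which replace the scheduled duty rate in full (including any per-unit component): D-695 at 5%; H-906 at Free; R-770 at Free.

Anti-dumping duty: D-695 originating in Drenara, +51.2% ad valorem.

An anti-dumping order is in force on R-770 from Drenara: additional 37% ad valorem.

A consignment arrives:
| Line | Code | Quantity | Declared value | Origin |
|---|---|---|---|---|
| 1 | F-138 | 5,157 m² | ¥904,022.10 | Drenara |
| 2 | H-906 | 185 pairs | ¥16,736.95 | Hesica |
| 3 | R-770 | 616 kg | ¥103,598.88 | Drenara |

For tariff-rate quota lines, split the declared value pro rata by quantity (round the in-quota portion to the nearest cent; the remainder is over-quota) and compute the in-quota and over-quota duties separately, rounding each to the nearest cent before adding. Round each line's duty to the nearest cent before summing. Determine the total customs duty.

¥187,360.41

Line 1 (F-138, Drenara, 5,157 m², ¥904,022.10):
Code F-138 is under a tariff-rate quota (threshold 1,896 m²). In-quota: 1,896 m² at 9.5%; over-quota: 3,261 m² at 20%.
Pro-rata value split: in-quota = ¥904,022.10 × 1,896/5,157 = ¥332,368.80; over-quota = ¥904,022.10 − ¥332,368.80 = ¥571,653.30.
In-quota duty = ¥332,368.80 × 9.5% = ¥31,575.04. Over-quota duty = ¥571,653.30 × 20% = ¥114,330.66.
Line duty = ¥31,575.04 + ¥114,330.66 = ¥145,905.70.
Line 2 (H-906, Hesica, 185 pairs, ¥16,736.95):
Base rate for H-906 is 8.5%.
Origin Hesica qualifies under the Eriovia–Hesica agreement and H-906 is covered: preferential rate Free applies instead.
Duty = ¥16,736.95 × 0% = ¥0.00.
Line 3 (R-770, Drenara, 616 kg, ¥103,598.88):
Base rate for R-770 is ¥5.07/kg.
R-770 has an FTA preferential rate, but origin Drenara is not Hesica; base rate stands.
Additional duty on R-770 from Drenara: +37% ad valorem. Applied ad valorem rate = 37%.
Duty = ¥103,598.88 × 37% + 616 × ¥5.07 = ¥41,454.71.
Total = ¥145,905.70 + ¥0.00 + ¥41,454.71 = ¥187,360.41.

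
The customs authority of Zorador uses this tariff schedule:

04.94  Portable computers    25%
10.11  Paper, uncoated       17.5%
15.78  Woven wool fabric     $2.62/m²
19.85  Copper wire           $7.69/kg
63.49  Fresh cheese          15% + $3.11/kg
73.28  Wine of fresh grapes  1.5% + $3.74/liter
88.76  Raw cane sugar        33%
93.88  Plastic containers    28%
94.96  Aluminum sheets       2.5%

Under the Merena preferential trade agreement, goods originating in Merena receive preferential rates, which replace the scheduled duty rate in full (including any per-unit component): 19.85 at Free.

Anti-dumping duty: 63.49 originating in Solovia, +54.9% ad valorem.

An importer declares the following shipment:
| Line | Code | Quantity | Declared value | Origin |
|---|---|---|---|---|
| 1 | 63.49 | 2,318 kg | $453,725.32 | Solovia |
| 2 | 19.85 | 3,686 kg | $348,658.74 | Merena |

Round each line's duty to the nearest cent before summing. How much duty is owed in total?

Line 1 (63.49, Solovia, 2,318 kg, $453,725.32):
Base rate for 63.49 is 15% + $3.11/kg.
Additional duty on 63.49 from Solovia: +54.9%. Applied ad valorem rate: 15% + 54.9% = 69.9%.
Duty = $453,725.32 × 69.9% + 2,318 × $3.11 = $324,362.98.
Line 2 (19.85, Merena, 3,686 kg, $348,658.74):
Base rate for 19.85 is $7.69/kg.
Origin Merena qualifies under the Zorador–Merena agreement and 19.85 is covered: preferential rate Free applies instead.
Duty = $348,658.74 × 0% = $0.00.
Total = $324,362.98 + $0.00 = $324,362.98.

$324,362.98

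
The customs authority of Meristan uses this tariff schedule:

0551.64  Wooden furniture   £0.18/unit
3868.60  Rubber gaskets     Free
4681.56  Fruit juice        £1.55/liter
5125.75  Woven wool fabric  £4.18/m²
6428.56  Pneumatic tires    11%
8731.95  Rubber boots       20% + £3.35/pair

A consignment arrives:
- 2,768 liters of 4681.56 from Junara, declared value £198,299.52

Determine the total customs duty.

£4,290.40

Line 1 (4681.56, Junara, 2,768 liters, £198,299.52):
Base rate for 4681.56 is £1.55/liter.
Duty = 2,768 × £1.55 = £4,290.40.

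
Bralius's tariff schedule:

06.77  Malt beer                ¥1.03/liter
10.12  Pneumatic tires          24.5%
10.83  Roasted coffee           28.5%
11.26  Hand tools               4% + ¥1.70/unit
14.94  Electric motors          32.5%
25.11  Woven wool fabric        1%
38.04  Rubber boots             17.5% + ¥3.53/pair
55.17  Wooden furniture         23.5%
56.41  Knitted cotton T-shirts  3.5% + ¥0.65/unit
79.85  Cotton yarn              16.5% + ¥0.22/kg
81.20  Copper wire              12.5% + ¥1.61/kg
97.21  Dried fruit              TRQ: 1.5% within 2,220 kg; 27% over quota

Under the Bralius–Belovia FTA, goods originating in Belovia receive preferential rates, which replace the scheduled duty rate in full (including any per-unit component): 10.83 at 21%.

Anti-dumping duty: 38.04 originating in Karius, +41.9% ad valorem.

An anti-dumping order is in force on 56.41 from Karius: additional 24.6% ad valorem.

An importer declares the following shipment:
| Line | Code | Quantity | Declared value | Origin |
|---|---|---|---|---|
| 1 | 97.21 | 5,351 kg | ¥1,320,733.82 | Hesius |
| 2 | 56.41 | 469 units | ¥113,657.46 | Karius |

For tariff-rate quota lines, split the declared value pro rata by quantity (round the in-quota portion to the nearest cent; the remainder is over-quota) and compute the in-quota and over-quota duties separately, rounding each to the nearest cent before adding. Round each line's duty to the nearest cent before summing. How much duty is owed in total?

Line 1 (97.21, Hesius, 5,351 kg, ¥1,320,733.82):
Code 97.21 is under a tariff-rate quota (threshold 2,220 kg). In-quota: 2,220 kg at 1.5%; over-quota: 3,131 kg at 27%.
Pro-rata value split: in-quota = ¥1,320,733.82 × 2,220/5,351 = ¥547,940.40; over-quota = ¥1,320,733.82 − ¥547,940.40 = ¥772,793.42.
In-quota duty = ¥547,940.40 × 1.5% = ¥8,219.11. Over-quota duty = ¥772,793.42 × 27% = ¥208,654.22.
Line duty = ¥8,219.11 + ¥208,654.22 = ¥216,873.33.
Line 2 (56.41, Karius, 469 units, ¥113,657.46):
Base rate for 56.41 is 3.5% + ¥0.65/unit.
Additional duty on 56.41 from Karius: +24.6%. Applied ad valorem rate: 3.5% + 24.6% = 28.1%.
Duty = ¥113,657.46 × 28.1% + 469 × ¥0.65 = ¥32,242.60.
Total = ¥216,873.33 + ¥32,242.60 = ¥249,115.93.

¥249,115.93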